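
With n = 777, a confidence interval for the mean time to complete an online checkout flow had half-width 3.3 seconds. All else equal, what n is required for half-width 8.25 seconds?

Margin of error scales as 1/√n, so n₂ = n₁·(E₁/E₂)².
n₂ = 777 × (3.3/8.25)² = 777 × 0.16 = 124.32
Round up: n₂ = 125.

125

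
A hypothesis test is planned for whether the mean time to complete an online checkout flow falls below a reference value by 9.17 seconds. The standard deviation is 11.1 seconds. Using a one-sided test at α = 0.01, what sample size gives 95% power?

24

For a one-sample z-test, n = ((z_α + z_β)·σ/δ)².
z_α = 2.326 (one-sided α = 0.01); z_β = 1.645 (power 95% → β = 0.05).
n = (3.971 × 11.1 / 9.17)² = 23.11
Round up: n = 24.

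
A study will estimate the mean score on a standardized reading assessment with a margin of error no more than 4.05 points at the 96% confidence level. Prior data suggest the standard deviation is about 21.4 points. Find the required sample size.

For a mean, the margin of error is E = z·σ/√n, so n = (zσ/E)².
At 96% confidence, z = 2.054.
n = (2.054 × 21.4 / 4.05)² = 117.79
Round up: n = 118.

118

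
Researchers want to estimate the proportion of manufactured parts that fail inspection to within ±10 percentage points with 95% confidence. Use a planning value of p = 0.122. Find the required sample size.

For a proportion with margin E = 0.1 at 95% confidence, z = 1.960.
n = p̂(1−p̂)(z/E)² = 0.122 × 0.878 × (1.960/0.1)² = 41.15
Round up: n = 42.

42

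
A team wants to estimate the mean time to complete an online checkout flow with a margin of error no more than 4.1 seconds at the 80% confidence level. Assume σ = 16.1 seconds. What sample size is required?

n = 26

For a mean, the margin of error is E = z·σ/√n, so n = (zσ/E)².
At 80% confidence, z = 1.282.
n = (1.282 × 16.1 / 4.1)² = 25.34
Round up: n = 26.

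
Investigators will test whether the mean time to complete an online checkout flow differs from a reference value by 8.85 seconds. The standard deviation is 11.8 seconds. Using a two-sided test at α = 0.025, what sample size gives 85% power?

For a one-sample z-test, n = ((z_{α/2} + z_β)·σ/δ)².
z_{α/2} = 2.241 (two-sided α = 0.025); z_β = 1.036 (power 85% → β = 0.15).
n = (3.277 × 11.8 / 8.85)² = 19.09
Round up: n = 20.

n = 20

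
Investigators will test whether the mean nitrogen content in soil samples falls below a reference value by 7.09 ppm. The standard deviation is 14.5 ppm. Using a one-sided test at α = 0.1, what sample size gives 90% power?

For a one-sample z-test, n = ((z_α + z_β)·σ/δ)².
z_α = 1.282 (one-sided α = 0.1); z_β = 1.282 (power 90% → β = 0.1).
n = (2.564 × 14.5 / 7.09)² = 27.50
Round up: n = 28.

28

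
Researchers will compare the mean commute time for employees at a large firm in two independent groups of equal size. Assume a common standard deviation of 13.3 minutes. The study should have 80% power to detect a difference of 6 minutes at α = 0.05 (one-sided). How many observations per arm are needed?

For two equal groups, n per group = 2·((z_α + z_β)·σ/δ)².
z_α = 1.645; z_β = 0.842 (power 80%).
n = 2 × (2.487 × 13.3 / 6)² = 2 × 30.39 = 60.78
Round up: n = 61 per group.

61 per group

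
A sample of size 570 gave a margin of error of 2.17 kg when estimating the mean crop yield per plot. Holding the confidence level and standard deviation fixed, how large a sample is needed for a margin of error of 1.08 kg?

2302

Margin of error scales as 1/√n, so n₂ = n₁·(E₁/E₂)².
n₂ = 570 × (2.17/1.08)² = 570 × 4.037 = 2301.09
Round up: n₂ = 2302.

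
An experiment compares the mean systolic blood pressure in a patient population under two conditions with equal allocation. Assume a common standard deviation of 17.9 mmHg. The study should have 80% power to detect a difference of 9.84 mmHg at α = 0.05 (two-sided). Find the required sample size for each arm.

For two equal groups, n per group = 2·((z_{α/2} + z_β)·σ/δ)².
z_{α/2} = 1.960; z_β = 0.842 (power 80%).
n = 2 × (2.802 × 17.9 / 9.84)² = 2 × 25.98 = 51.96
Round up: n = 52 per group.

52 per group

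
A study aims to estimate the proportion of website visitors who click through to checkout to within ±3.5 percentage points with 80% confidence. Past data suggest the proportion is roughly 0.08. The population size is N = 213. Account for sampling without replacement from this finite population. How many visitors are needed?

For a proportion with margin E = 0.035 at 80% confidence, z = 1.282.
n = p̂(1−p̂)(z/E)² = 0.08 × 0.92 × (1.282/0.035)² = 98.75 — call this n₀.
Finite-population correction with N = 213: n = n₀ / (1 + (n₀−1)/N) = 98.75 / 1.459 = 67.68
Round up: n = 68.

68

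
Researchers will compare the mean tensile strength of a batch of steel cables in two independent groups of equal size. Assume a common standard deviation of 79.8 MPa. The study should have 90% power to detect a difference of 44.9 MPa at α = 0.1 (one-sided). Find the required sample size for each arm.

For two equal groups, n per group = 2·((z_α + z_β)·σ/δ)².
z_α = 1.282; z_β = 1.282 (power 90%).
n = 2 × (2.564 × 79.8 / 44.9)² = 2 × 20.77 = 41.54
Round up: n = 42 per group.

42 per group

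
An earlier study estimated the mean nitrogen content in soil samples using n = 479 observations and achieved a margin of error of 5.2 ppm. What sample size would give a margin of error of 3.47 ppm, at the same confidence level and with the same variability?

1076

Margin of error scales as 1/√n, so n₂ = n₁·(E₁/E₂)².
n₂ = 479 × (5.2/3.47)² = 479 × 2.246 = 1075.83
Round up: n₂ = 1076.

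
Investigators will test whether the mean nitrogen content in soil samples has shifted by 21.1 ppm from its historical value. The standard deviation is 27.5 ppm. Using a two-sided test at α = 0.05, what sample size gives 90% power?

For a one-sample z-test, n = ((z_{α/2} + z_β)·σ/δ)².
z_{α/2} = 1.960 (two-sided α = 0.05); z_β = 1.282 (power 90% → β = 0.1).
n = (3.242 × 27.5 / 21.1)² = 17.85
Round up: n = 18.

n = 18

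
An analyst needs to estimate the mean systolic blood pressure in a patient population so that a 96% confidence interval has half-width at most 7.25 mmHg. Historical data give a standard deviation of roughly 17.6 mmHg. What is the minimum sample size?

n = 25

For a mean, the margin of error is E = z·σ/√n, so n = (zσ/E)².
At 96% confidence, z = 2.054.
n = (2.054 × 17.6 / 7.25)² = 24.86
Round up: n = 25.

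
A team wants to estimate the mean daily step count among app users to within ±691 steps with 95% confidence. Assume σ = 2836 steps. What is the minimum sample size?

For a mean, the margin of error is E = z·σ/√n, so n = (zσ/E)².
At 95% confidence, z = 1.960.
n = (1.960 × 2836 / 691)² = 64.71
Round up: n = 65.

n = 65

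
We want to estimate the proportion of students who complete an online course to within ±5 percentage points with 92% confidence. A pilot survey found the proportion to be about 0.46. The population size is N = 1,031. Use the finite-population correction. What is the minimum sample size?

236

For a proportion with margin E = 0.05 at 92% confidence, z = 1.751.
n = p̂(1−p̂)(z/E)² = 0.46 × 0.54 × (1.751/0.05)² = 304.64 — call this n₀.
Finite-population correction with N = 1,031: n = n₀ / (1 + (n₀−1)/N) = 304.64 / 1.295 = 235.24
Round up: n = 236.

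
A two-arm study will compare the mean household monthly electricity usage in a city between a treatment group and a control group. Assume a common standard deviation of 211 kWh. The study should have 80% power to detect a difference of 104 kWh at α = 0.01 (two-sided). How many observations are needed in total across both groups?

194 total

For two equal groups, n per group = 2·((z_{α/2} + z_β)·σ/δ)².
z_{α/2} = 2.576; z_β = 0.842 (power 80%).
n = 2 × (3.418 × 211 / 104)² = 2 × 48.09 = 96.18
Round up: n = 97 per group.
Total across both groups: 2 × 97 = 194.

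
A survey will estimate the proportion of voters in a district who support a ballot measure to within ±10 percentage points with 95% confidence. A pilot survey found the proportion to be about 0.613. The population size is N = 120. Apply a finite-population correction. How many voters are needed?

For a proportion with margin E = 0.1 at 95% confidence, z = 1.960.
n = p̂(1−p̂)(z/E)² = 0.613 × 0.387 × (1.960/0.1)² = 91.13 — call this n₀.
Finite-population correction with N = 120: n = n₀ / (1 + (n₀−1)/N) = 91.13 / 1.751 = 52.04
Round up: n = 53.

53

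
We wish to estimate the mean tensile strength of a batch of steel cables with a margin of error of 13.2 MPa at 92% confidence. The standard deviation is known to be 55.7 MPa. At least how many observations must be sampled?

For a mean, the margin of error is E = z·σ/√n, so n = (zσ/E)².
At 92% confidence, z = 1.751.
n = (1.751 × 55.7 / 13.2)² = 54.59
Round up: n = 55.

55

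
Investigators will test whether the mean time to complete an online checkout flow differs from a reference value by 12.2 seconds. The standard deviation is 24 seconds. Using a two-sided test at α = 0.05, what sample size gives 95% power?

For a one-sample z-test, n = ((z_{α/2} + z_β)·σ/δ)².
z_{α/2} = 1.960 (two-sided α = 0.05); z_β = 1.645 (power 95% → β = 0.05).
n = (3.605 × 24 / 12.2)² = 50.29
Round up: n = 51.

51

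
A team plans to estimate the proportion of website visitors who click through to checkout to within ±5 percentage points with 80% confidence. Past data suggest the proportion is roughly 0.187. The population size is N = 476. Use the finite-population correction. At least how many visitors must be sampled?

For a proportion with margin E = 0.05 at 80% confidence, z = 1.282.
n = p̂(1−p̂)(z/E)² = 0.187 × 0.813 × (1.282/0.05)² = 99.95 — call this n₀.
Finite-population correction with N = 476: n = n₀ / (1 + (n₀−1)/N) = 99.95 / 1.208 = 82.74
Round up: n = 83.

n = 83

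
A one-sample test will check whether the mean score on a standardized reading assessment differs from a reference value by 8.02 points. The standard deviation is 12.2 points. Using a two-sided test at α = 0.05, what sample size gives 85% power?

For a one-sample z-test, n = ((z_{α/2} + z_β)·σ/δ)².
z_{α/2} = 1.960 (two-sided α = 0.05); z_β = 1.036 (power 85% → β = 0.15).
n = (2.996 × 12.2 / 8.02)² = 20.77
Round up: n = 21.

21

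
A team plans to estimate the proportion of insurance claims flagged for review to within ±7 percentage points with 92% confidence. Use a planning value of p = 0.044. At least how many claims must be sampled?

For a proportion with margin E = 0.07 at 92% confidence, z = 1.751.
n = p̂(1−p̂)(z/E)² = 0.044 × 0.956 × (1.751/0.07)² = 26.32
Round up: n = 27.

27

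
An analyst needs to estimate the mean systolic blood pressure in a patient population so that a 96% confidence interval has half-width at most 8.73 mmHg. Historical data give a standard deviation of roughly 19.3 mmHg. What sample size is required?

For a mean, the margin of error is E = z·σ/√n, so n = (zσ/E)².
At 96% confidence, z = 2.054.
n = (2.054 × 19.3 / 8.73)² = 20.62
Round up: n = 21.

n = 21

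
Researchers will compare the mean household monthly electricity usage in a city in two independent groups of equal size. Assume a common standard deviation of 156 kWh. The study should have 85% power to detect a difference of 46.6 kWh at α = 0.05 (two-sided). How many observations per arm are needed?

For two equal groups, n per group = 2·((z_{α/2} + z_β)·σ/δ)².
z_{α/2} = 1.960; z_β = 1.036 (power 85%).
n = 2 × (2.996 × 156 / 46.6)² = 2 × 100.59 = 201.18
Round up: n = 202 per group.

202 per group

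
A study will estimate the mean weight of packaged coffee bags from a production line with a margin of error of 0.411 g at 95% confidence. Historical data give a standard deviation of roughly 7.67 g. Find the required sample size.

For a mean, the margin of error is E = z·σ/√n, so n = (zσ/E)².
At 95% confidence, z = 1.960.
n = (1.960 × 7.67 / 0.411)² = 1337.89
Round up: n = 1338.

1338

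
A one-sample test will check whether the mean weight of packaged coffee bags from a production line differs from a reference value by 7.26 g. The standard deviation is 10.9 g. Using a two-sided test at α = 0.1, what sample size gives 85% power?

n = 17

For a one-sample z-test, n = ((z_{α/2} + z_β)·σ/δ)².
z_{α/2} = 1.645 (two-sided α = 0.1); z_β = 1.036 (power 85% → β = 0.15).
n = (2.681 × 10.9 / 7.26)² = 16.20
Round up: n = 17.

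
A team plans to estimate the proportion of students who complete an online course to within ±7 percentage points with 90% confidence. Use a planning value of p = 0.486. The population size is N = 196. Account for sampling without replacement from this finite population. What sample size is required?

For a proportion with margin E = 0.07 at 90% confidence, z = 1.645.
n = p̂(1−p̂)(z/E)² = 0.486 × 0.514 × (1.645/0.07)² = 137.95 — call this n₀.
Finite-population correction with N = 196: n = n₀ / (1 + (n₀−1)/N) = 137.95 / 1.699 = 81.19
Round up: n = 82.

n = 82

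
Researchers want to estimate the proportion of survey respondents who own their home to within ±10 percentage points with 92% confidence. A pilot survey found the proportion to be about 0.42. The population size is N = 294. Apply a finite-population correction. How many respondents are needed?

60

For a proportion with margin E = 0.1 at 92% confidence, z = 1.751.
n = p̂(1−p̂)(z/E)² = 0.42 × 0.58 × (1.751/0.1)² = 74.69 — call this n₀.
Finite-population correction with N = 294: n = n₀ / (1 + (n₀−1)/N) = 74.69 / 1.251 = 59.70
Round up: n = 60.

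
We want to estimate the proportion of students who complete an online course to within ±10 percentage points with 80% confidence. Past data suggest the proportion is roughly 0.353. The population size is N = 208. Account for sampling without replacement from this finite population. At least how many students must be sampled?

For a proportion with margin E = 0.1 at 80% confidence, z = 1.282.
n = p̂(1−p̂)(z/E)² = 0.353 × 0.647 × (1.282/0.1)² = 37.54 — call this n₀.
Finite-population correction with N = 208: n = n₀ / (1 + (n₀−1)/N) = 37.54 / 1.176 = 31.92
Round up: n = 32.

32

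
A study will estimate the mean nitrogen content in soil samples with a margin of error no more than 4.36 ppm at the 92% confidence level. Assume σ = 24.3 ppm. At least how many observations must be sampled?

96

For a mean, the margin of error is E = z·σ/√n, so n = (zσ/E)².
At 92% confidence, z = 1.751.
n = (1.751 × 24.3 / 4.36)² = 95.24
Round up: n = 96.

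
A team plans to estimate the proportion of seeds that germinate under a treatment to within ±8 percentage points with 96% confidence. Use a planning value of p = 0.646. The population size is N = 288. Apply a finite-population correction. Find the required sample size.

For a proportion with margin E = 0.08 at 96% confidence, z = 2.054.
n = p̂(1−p̂)(z/E)² = 0.646 × 0.354 × (2.054/0.08)² = 150.75 — call this n₀.
Finite-population correction with N = 288: n = n₀ / (1 + (n₀−1)/N) = 150.75 / 1.52 = 99.18
Round up: n = 100.

100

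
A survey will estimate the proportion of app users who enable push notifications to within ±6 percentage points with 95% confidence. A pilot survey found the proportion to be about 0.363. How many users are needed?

n = 247

For a proportion with margin E = 0.06 at 95% confidence, z = 1.960.
n = p̂(1−p̂)(z/E)² = 0.363 × 0.637 × (1.960/0.06)² = 246.75
Round up: n = 247.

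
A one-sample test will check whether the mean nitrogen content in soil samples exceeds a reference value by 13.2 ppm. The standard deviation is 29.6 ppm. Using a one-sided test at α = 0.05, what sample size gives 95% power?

For a one-sample z-test, n = ((z_α + z_β)·σ/δ)².
z_α = 1.645 (one-sided α = 0.05); z_β = 1.645 (power 95% → β = 0.05).
n = (3.290 × 29.6 / 13.2)² = 54.43
Round up: n = 55.

55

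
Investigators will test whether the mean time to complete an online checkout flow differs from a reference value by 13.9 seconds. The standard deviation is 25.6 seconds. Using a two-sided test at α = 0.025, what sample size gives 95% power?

For a one-sample z-test, n = ((z_{α/2} + z_β)·σ/δ)².
z_{α/2} = 2.241 (two-sided α = 0.025); z_β = 1.645 (power 95% → β = 0.05).
n = (3.886 × 25.6 / 13.9)² = 51.22
Round up: n = 52.

52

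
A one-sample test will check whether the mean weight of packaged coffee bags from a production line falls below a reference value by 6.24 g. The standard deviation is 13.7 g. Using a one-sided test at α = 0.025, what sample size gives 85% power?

44

For a one-sample z-test, n = ((z_α + z_β)·σ/δ)².
z_α = 1.960 (one-sided α = 0.025); z_β = 1.036 (power 85% → β = 0.15).
n = (2.996 × 13.7 / 6.24)² = 43.27
Round up: n = 44.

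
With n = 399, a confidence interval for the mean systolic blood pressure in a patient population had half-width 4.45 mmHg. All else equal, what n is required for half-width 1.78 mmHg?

Margin of error scales as 1/√n, so n₂ = n₁·(E₁/E₂)².
n₂ = 399 × (4.45/1.78)² = 399 × 6.25 = 2493.75
Round up: n₂ = 2494.

2494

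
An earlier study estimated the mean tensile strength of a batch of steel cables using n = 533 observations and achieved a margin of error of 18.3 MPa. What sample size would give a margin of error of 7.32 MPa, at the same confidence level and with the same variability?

n = 3332

Margin of error scales as 1/√n, so n₂ = n₁·(E₁/E₂)².
n₂ = 533 × (18.3/7.32)² = 533 × 6.25 = 3331.25
Round up: n₂ = 3332.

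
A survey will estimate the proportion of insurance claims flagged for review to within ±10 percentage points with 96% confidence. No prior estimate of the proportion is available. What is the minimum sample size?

For a proportion with margin E = 0.1 at 96% confidence, z = 2.054.
With no prior estimate, use p = 0.5, which maximizes p(1−p) at 0.25.
n = 0.25 × (z/E)² = 0.25 × (2.054/0.1)² = 105.47
Round up: n = 106.

n = 106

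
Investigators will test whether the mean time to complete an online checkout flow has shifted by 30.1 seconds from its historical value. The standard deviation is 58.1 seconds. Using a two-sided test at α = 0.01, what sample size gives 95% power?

67

For a one-sample z-test, n = ((z_{α/2} + z_β)·σ/δ)².
z_{α/2} = 2.576 (two-sided α = 0.01); z_β = 1.645 (power 95% → β = 0.05).
n = (4.221 × 58.1 / 30.1)² = 66.38
Round up: n = 67.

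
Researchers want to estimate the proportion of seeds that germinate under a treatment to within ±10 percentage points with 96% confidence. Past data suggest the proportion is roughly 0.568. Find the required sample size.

For a proportion with margin E = 0.1 at 96% confidence, z = 2.054.
n = p̂(1−p̂)(z/E)² = 0.568 × 0.432 × (2.054/0.1)² = 103.52
Round up: n = 104.

104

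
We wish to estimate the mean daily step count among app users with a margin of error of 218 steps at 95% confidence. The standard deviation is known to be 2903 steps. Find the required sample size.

n = 682

For a mean, the margin of error is E = z·σ/√n, so n = (zσ/E)².
At 95% confidence, z = 1.960.
n = (1.960 × 2903 / 218)² = 681.23
Round up: n = 682.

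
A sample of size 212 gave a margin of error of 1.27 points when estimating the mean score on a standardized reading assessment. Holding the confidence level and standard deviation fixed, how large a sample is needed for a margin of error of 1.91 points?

n = 94

Margin of error scales as 1/√n, so n₂ = n₁·(E₁/E₂)².
n₂ = 212 × (1.27/1.91)² = 212 × 0.4421 = 93.73
Round up: n₂ = 94.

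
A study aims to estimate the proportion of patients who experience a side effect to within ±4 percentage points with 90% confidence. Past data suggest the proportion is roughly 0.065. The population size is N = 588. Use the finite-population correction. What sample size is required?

For a proportion with margin E = 0.04 at 90% confidence, z = 1.645.
n = p̂(1−p̂)(z/E)² = 0.065 × 0.935 × (1.645/0.04)² = 102.79 — call this n₀.
Finite-population correction with N = 588: n = n₀ / (1 + (n₀−1)/N) = 102.79 / 1.173 = 87.63
Round up: n = 88.

88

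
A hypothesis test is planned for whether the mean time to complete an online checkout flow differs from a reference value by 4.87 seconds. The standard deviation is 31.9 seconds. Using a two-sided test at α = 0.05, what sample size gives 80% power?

337

For a one-sample z-test, n = ((z_{α/2} + z_β)·σ/δ)².
z_{α/2} = 1.960 (two-sided α = 0.05); z_β = 0.842 (power 80% → β = 0.2).
n = (2.802 × 31.9 / 4.87)² = 336.87
Round up: n = 337.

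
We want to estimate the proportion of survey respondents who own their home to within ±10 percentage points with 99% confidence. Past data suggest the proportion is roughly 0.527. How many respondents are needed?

n = 166

For a proportion with margin E = 0.1 at 99% confidence, z = 2.576.
n = p̂(1−p̂)(z/E)² = 0.527 × 0.473 × (2.576/0.1)² = 165.41
Round up: n = 166.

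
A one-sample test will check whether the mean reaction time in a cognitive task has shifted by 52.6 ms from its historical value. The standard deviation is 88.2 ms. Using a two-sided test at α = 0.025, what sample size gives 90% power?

n = 35

For a one-sample z-test, n = ((z_{α/2} + z_β)·σ/δ)².
z_{α/2} = 2.241 (two-sided α = 0.025); z_β = 1.282 (power 90% → β = 0.1).
n = (3.523 × 88.2 / 52.6)² = 34.90
Round up: n = 35.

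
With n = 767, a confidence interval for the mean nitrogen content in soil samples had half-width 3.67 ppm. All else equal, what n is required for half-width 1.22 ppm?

Margin of error scales as 1/√n, so n₂ = n₁·(E₁/E₂)².
n₂ = 767 × (3.67/1.22)² = 767 × 9.049 = 6940.58
Round up: n₂ = 6941.

6941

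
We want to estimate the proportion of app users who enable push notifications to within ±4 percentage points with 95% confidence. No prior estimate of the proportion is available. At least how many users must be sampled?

For a proportion with margin E = 0.04 at 95% confidence, z = 1.960.
With no prior estimate, use p = 0.5, which maximizes p(1−p) at 0.25.
n = 0.25 × (z/E)² = 0.25 × (1.960/0.04)² = 600.25
Round up: n = 601.

601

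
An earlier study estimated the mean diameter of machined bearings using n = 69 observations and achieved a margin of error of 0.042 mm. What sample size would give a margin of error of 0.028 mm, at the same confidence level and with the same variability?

Margin of error scales as 1/√n, so n₂ = n₁·(E₁/E₂)².
n₂ = 69 × (0.042/0.028)² = 69 × 2.25 = 155.25
Round up: n₂ = 156.

156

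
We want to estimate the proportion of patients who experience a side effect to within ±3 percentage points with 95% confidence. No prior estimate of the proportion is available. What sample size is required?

1068

For a proportion with margin E = 0.03 at 95% confidence, z = 1.960.
With no prior estimate, use p = 0.5, which maximizes p(1−p) at 0.25.
n = 0.25 × (z/E)² = 0.25 × (1.960/0.03)² = 1067.11
Round up: n = 1068.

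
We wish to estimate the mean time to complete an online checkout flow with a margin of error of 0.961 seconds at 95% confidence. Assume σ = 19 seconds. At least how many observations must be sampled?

1502

For a mean, the margin of error is E = z·σ/√n, so n = (zσ/E)².
At 95% confidence, z = 1.960.
n = (1.960 × 19 / 0.961)² = 1501.66
Round up: n = 1502.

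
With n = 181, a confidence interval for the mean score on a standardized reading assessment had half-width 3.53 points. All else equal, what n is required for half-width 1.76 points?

Margin of error scales as 1/√n, so n₂ = n₁·(E₁/E₂)².
n₂ = 181 × (3.53/1.76)² = 181 × 4.023 = 728.16
Round up: n₂ = 729.

n = 729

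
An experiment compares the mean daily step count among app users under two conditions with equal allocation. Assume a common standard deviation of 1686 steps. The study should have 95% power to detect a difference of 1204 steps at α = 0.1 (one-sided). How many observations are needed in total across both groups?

For two equal groups, n per group = 2·((z_α + z_β)·σ/δ)².
z_α = 1.282; z_β = 1.645 (power 95%).
n = 2 × (2.927 × 1686 / 1204)² = 2 × 16.80 = 33.60
Round up: n = 34 per group.
Total across both groups: 2 × 34 = 68.

68 total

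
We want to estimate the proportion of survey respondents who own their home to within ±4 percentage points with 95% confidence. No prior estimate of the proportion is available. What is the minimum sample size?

For a proportion with margin E = 0.04 at 95% confidence, z = 1.960.
With no prior estimate, use p = 0.5, which maximizes p(1−p) at 0.25.
n = 0.25 × (z/E)² = 0.25 × (1.960/0.04)² = 600.25
Round up: n = 601.

n = 601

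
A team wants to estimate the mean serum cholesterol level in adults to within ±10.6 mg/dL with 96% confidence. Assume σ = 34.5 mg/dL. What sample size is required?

For a mean, the margin of error is E = z·σ/√n, so n = (zσ/E)².
At 96% confidence, z = 2.054.
n = (2.054 × 34.5 / 10.6)² = 44.69
Round up: n = 45.

45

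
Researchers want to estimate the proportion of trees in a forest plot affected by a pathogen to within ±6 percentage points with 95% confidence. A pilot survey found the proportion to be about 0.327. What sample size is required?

For a proportion with margin E = 0.06 at 95% confidence, z = 1.960.
n = p̂(1−p̂)(z/E)² = 0.327 × 0.673 × (1.960/0.06)² = 234.84
Round up: n = 235.

235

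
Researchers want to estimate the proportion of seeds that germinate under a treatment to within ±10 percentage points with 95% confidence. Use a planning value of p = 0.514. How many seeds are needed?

For a proportion with margin E = 0.1 at 95% confidence, z = 1.960.
n = p̂(1−p̂)(z/E)² = 0.514 × 0.486 × (1.960/0.1)² = 95.96
Round up: n = 96.

96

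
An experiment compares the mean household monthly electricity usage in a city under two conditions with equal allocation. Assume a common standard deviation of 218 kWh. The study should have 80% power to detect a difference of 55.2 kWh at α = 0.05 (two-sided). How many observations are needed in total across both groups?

490 total

For two equal groups, n per group = 2·((z_{α/2} + z_β)·σ/δ)².
z_{α/2} = 1.960; z_β = 0.842 (power 80%).
n = 2 × (2.802 × 218 / 55.2)² = 2 × 122.45 = 244.90
Round up: n = 245 per group.
Total across both groups: 2 × 245 = 490.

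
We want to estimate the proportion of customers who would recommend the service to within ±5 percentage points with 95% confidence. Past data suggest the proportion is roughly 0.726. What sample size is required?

306

For a proportion with margin E = 0.05 at 95% confidence, z = 1.960.
n = p̂(1−p̂)(z/E)² = 0.726 × 0.274 × (1.960/0.05)² = 305.67
Round up: n = 306.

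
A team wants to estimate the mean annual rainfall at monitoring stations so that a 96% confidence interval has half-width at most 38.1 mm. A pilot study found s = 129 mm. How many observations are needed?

49

For a mean, the margin of error is E = z·σ/√n, so n = (zσ/E)².
At 96% confidence, z = 2.054.
n = (2.054 × 129 / 38.1)² = 48.36
Round up: n = 49.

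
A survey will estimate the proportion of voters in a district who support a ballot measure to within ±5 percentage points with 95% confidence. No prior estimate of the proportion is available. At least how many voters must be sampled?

For a proportion with margin E = 0.05 at 95% confidence, z = 1.960.
With no prior estimate, use p = 0.5, which maximizes p(1−p) at 0.25.
n = 0.25 × (z/E)² = 0.25 × (1.960/0.05)² = 384.16
Round up: n = 385.

385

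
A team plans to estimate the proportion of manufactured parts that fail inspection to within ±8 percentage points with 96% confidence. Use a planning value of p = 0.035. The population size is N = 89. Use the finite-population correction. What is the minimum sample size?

For a proportion with margin E = 0.08 at 96% confidence, z = 2.054.
n = p̂(1−p̂)(z/E)² = 0.035 × 0.965 × (2.054/0.08)² = 22.26 — call this n₀.
Finite-population correction with N = 89: n = n₀ / (1 + (n₀−1)/N) = 22.26 / 1.239 = 17.97
Round up: n = 18.

18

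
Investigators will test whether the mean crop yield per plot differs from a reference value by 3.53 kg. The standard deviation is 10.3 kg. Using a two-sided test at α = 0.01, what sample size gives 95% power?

152

For a one-sample z-test, n = ((z_{α/2} + z_β)·σ/δ)².
z_{α/2} = 2.576 (two-sided α = 0.01); z_β = 1.645 (power 95% → β = 0.05).
n = (4.221 × 10.3 / 3.53)² = 151.69
Round up: n = 152.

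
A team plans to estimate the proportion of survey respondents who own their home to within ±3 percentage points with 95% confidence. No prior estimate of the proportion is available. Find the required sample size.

n = 1068

For a proportion with margin E = 0.03 at 95% confidence, z = 1.960.
With no prior estimate, use p = 0.5, which maximizes p(1−p) at 0.25.
n = 0.25 × (z/E)² = 0.25 × (1.960/0.03)² = 1067.11
Round up: n = 1068.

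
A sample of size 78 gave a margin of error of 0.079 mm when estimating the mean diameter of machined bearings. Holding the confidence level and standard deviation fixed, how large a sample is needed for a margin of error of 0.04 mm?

Margin of error scales as 1/√n, so n₂ = n₁·(E₁/E₂)².
n₂ = 78 × (0.079/0.04)² = 78 × 3.901 = 304.28
Round up: n₂ = 305.

305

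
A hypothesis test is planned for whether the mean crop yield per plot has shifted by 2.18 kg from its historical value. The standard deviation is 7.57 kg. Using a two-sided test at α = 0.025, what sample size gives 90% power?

For a one-sample z-test, n = ((z_{α/2} + z_β)·σ/δ)².
z_{α/2} = 2.241 (two-sided α = 0.025); z_β = 1.282 (power 90% → β = 0.1).
n = (3.523 × 7.57 / 2.18)² = 149.66
Round up: n = 150.

n = 150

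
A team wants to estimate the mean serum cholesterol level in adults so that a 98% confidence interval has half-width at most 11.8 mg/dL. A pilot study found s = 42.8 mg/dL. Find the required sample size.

72

For a mean, the margin of error is E = z·σ/√n, so n = (zσ/E)².
At 98% confidence, z = 2.326.
n = (2.326 × 42.8 / 11.8)² = 71.18
Round up: n = 72.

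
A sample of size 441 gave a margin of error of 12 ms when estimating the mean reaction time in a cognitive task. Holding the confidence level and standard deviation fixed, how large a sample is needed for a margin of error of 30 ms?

n = 71

Margin of error scales as 1/√n, so n₂ = n₁·(E₁/E₂)².
n₂ = 441 × (12/30)² = 441 × 0.16 = 70.56
Round up: n₂ = 71.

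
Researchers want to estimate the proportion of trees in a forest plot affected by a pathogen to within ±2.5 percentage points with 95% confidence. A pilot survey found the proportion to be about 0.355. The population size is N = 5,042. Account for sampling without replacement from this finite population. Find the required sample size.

n = 1101

For a proportion with margin E = 0.025 at 95% confidence, z = 1.960.
n = p̂(1−p̂)(z/E)² = 0.355 × 0.645 × (1.960/0.025)² = 1407.41 — call this n₀.
Finite-population correction with N = 5,042: n = n₀ / (1 + (n₀−1)/N) = 1407.41 / 1.279 = 1100.40
Round up: n = 1101.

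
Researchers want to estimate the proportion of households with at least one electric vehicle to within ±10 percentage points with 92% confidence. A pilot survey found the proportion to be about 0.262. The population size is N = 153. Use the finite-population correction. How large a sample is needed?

For a proportion with margin E = 0.1 at 92% confidence, z = 1.751.
n = p̂(1−p̂)(z/E)² = 0.262 × 0.738 × (1.751/0.1)² = 59.28 — call this n₀.
Finite-population correction with N = 153: n = n₀ / (1 + (n₀−1)/N) = 59.28 / 1.381 = 42.93
Round up: n = 43.

n = 43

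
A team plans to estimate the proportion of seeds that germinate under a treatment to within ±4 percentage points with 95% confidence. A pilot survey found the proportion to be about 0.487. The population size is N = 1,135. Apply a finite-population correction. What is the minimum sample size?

For a proportion with margin E = 0.04 at 95% confidence, z = 1.960.
n = p̂(1−p̂)(z/E)² = 0.487 × 0.513 × (1.960/0.04)² = 599.84 — call this n₀.
Finite-population correction with N = 1,135: n = n₀ / (1 + (n₀−1)/N) = 599.84 / 1.528 = 392.57
Round up: n = 393.

n = 393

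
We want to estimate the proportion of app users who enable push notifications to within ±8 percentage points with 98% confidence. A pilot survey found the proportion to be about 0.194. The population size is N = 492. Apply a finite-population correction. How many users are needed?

For a proportion with margin E = 0.08 at 98% confidence, z = 2.326.
n = p̂(1−p̂)(z/E)² = 0.194 × 0.806 × (2.326/0.08)² = 132.18 — call this n₀.
Finite-population correction with N = 492: n = n₀ / (1 + (n₀−1)/N) = 132.18 / 1.267 = 104.33
Round up: n = 105.

105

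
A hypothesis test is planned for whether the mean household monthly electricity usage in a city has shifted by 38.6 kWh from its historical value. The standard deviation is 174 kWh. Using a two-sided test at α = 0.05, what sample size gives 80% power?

160

For a one-sample z-test, n = ((z_{α/2} + z_β)·σ/δ)².
z_{α/2} = 1.960 (two-sided α = 0.05); z_β = 0.842 (power 80% → β = 0.2).
n = (2.802 × 174 / 38.6)² = 159.54
Round up: n = 160.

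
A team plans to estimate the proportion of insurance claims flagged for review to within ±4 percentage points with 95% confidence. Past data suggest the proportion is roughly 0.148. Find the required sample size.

For a proportion with margin E = 0.04 at 95% confidence, z = 1.960.
n = p̂(1−p̂)(z/E)² = 0.148 × 0.852 × (1.960/0.04)² = 302.76
Round up: n = 303.

303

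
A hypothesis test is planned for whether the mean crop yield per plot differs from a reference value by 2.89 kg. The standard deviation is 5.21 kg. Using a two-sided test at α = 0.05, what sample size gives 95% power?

43

For a one-sample z-test, n = ((z_{α/2} + z_β)·σ/δ)².
z_{α/2} = 1.960 (two-sided α = 0.05); z_β = 1.645 (power 95% → β = 0.05).
n = (3.605 × 5.21 / 2.89)² = 42.24
Round up: n = 43.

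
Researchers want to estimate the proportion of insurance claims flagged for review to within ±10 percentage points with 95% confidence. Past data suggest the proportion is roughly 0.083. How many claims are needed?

30

For a proportion with margin E = 0.1 at 95% confidence, z = 1.960.
n = p̂(1−p̂)(z/E)² = 0.083 × 0.917 × (1.960/0.1)² = 29.24
Round up: n = 30.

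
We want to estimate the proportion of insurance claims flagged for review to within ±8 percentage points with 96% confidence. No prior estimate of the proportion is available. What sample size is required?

n = 165

For a proportion with margin E = 0.08 at 96% confidence, z = 2.054.
With no prior estimate, use p = 0.5, which maximizes p(1−p) at 0.25.
n = 0.25 × (z/E)² = 0.25 × (2.054/0.08)² = 164.80
Round up: n = 165.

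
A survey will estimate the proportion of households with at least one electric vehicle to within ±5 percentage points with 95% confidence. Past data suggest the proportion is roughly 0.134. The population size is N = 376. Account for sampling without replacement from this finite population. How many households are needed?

122

For a proportion with margin E = 0.05 at 95% confidence, z = 1.960.
n = p̂(1−p̂)(z/E)² = 0.134 × 0.866 × (1.960/0.05)² = 178.32 — call this n₀.
Finite-population correction with N = 376: n = n₀ / (1 + (n₀−1)/N) = 178.32 / 1.472 = 121.14
Round up: n = 122.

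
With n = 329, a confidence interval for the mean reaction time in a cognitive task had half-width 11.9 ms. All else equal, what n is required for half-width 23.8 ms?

n = 83

Margin of error scales as 1/√n, so n₂ = n₁·(E₁/E₂)².
n₂ = 329 × (11.9/23.8)² = 329 × 0.25 = 82.25
Round up: n₂ = 83.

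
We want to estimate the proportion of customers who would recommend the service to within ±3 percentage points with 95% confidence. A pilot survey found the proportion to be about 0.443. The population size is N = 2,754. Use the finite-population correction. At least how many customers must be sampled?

For a proportion with margin E = 0.03 at 95% confidence, z = 1.960.
n = p̂(1−p̂)(z/E)² = 0.443 × 0.557 × (1.960/0.03)² = 1053.24 — call this n₀.
Finite-population correction with N = 2,754: n = n₀ / (1 + (n₀−1)/N) = 1053.24 / 1.382 = 762.11
Round up: n = 763.

n = 763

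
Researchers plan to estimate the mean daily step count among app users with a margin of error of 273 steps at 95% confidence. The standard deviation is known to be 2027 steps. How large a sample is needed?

212

For a mean, the margin of error is E = z·σ/√n, so n = (zσ/E)².
At 95% confidence, z = 1.960.
n = (1.960 × 2027 / 273)² = 211.78
Round up: n = 212.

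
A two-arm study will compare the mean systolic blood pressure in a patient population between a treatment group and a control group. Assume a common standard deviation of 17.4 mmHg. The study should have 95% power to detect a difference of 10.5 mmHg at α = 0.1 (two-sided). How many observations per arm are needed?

60 per group

For two equal groups, n per group = 2·((z_{α/2} + z_β)·σ/δ)².
z_{α/2} = 1.645; z_β = 1.645 (power 95%).
n = 2 × (3.290 × 17.4 / 10.5)² = 2 × 29.72 = 59.44
Round up: n = 60 per group.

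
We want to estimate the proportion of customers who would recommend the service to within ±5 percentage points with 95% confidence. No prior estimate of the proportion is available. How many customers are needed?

385

For a proportion with margin E = 0.05 at 95% confidence, z = 1.960.
With no prior estimate, use p = 0.5, which maximizes p(1−p) at 0.25.
n = 0.25 × (z/E)² = 0.25 × (1.960/0.05)² = 384.16
Round up: n = 385.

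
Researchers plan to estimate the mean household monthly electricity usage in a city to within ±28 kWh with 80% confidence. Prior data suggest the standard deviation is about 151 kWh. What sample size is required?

n = 48

For a mean, the margin of error is E = z·σ/√n, so n = (zσ/E)².
At 80% confidence, z = 1.282.
n = (1.282 × 151 / 28)² = 47.80
Round up: n = 48.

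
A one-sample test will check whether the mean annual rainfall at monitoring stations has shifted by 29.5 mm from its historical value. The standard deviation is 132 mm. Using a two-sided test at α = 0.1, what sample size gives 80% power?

For a one-sample z-test, n = ((z_{α/2} + z_β)·σ/δ)².
z_{α/2} = 1.645 (two-sided α = 0.1); z_β = 0.842 (power 80% → β = 0.2).
n = (2.487 × 132 / 29.5)² = 123.84
Round up: n = 124.

124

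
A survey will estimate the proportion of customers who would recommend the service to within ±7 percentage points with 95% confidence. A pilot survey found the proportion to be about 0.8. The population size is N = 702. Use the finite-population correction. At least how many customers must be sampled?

For a proportion with margin E = 0.07 at 95% confidence, z = 1.960.
n = p̂(1−p̂)(z/E)² = 0.8 × 0.2 × (1.960/0.07)² = 125.44 — call this n₀.
Finite-population correction with N = 702: n = n₀ / (1 + (n₀−1)/N) = 125.44 / 1.177 = 106.58
Round up: n = 107.

107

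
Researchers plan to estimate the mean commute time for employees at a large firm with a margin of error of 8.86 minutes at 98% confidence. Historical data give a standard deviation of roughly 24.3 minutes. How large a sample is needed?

For a mean, the margin of error is E = z·σ/√n, so n = (zσ/E)².
At 98% confidence, z = 2.326.
n = (2.326 × 24.3 / 8.86)² = 40.70
Round up: n = 41.

41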